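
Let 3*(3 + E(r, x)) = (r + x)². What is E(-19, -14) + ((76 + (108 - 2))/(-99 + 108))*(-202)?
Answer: -33524/9 ≈ -3724.9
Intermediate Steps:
E(r, x) = -3 + (r + x)²/3
E(-19, -14) + ((76 + (108 - 2))/(-99 + 108))*(-202) = (-3 + (-19 - 14)²/3) + ((76 + (108 - 2))/(-99 + 108))*(-202) = (-3 + (⅓)*(-33)²) + ((76 + 106)/9)*(-202) = (-3 + (⅓)*1089) + (182*(⅑))*(-202) = (-3 + 363) + (182/9)*(-202) = 360 - 36764/9 = -33524/9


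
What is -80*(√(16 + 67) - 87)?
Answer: 6960 - 80*√83 ≈ 6231.2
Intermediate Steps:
-80*(√(16 + 67) - 87) = -80*(√83 - 87) = -80*(-87 + √83) = 6960 - 80*√83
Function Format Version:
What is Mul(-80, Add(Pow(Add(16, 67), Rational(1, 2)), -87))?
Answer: Add(6960, Mul(-80, Pow(83, Rational(1, 2)))) ≈ 6231.2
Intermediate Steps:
Mul(-80, Add(Pow(Add(16, 67), Rational(1, 2)), -87)) = Mul(-80, Add(Pow(83, Rational(1, 2)), -87)) = Mul(-80, Add(-87, Pow(83, Rational(1, 2)))) = Add(6960, Mul(-80, Pow(83, Rational(1, 2))))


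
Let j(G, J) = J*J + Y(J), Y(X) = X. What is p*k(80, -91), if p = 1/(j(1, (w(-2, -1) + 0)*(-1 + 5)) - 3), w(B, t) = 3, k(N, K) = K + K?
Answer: -182/153 ≈ -1.1895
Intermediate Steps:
k(N, K) = 2*K
j(G, J) = J + J² (j(G, J) = J*J + J = J² + J = J + J²)
p = 1/153 (p = 1/(((3 + 0)*(-1 + 5))*(1 + (3 + 0)*(-1 + 5)) - 3) = 1/((3*4)*(1 + 3*4) - 3) = 1/(12*(1 + 12) - 3) = 1/(12*13 - 3) = 1/(156 - 3) = 1/153 ≈ 0.0065359)
p*k(80, -91) = (2*(-91))/153 = (1/153)*(-182) = -182/153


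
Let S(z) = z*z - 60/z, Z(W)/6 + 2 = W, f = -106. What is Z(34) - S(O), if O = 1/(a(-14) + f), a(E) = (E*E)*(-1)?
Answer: -1635105313/91204 ≈ -17928.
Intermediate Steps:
a(E) = -E**2 (a(E) = E**2*(-1) = -E**2)
Z(W) = -12 + 6*W
O = -1/302 (O = 1/(-1*(-14)**2 - 106) = 1/(-1*196 - 106) = 1/(-196 - 106) = 1/(-302) = -1/302 ≈ -0.0033113)
S(z) = z**2 - 60/z
Z(34) - S(O) = (-12 + 6*34) - (-60 + (-1/302)**3)/(-1/302) = (-12 + 204) - (-302)*(-60 - 1/27543608) = 192 - (-302)*(-1652616481)/27543608 = 192 - 1*1652616481/91204 = 192 - 1652616481/91204 = -1635105313/91204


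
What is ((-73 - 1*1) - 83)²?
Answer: 24649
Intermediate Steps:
((-73 - 1*1) - 83)² = ((-73 - 1) - 83)² = (-74 - 83)² = (-157)² = 24649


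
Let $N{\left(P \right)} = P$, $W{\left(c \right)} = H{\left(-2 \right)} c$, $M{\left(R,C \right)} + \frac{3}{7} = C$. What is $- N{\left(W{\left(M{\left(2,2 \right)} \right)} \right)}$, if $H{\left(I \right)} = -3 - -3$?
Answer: $0$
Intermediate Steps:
$M{\left(R,C \right)} = - \frac{3}{7} + C$
$H{\left(I \right)} = 0$ ($H{\left(I \right)} = -3 + 3 = 0$)
$W{\left(c \right)} = 0$ ($W{\left(c \right)} = 0 c = 0$)
$- N{\left(W{\left(M{\left(2,2 \right)} \right)} \right)} = \left(-1\right) 0 = 0$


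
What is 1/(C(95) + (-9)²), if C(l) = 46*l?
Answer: 1/4451 ≈ 0.00022467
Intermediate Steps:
1/(C(95) + (-9)²) = 1/(46*95 + (-9)²) = 1/(4370 + 81) = 1/4451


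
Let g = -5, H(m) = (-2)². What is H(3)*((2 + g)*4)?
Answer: -48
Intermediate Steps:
H(m) = 4
H(3)*((2 + g)*4) = 4*((2 - 5)*4) = 4*(-3*4) = 4*(-12) = -48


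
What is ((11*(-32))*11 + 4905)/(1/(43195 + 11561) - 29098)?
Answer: -56562948/1593290087 ≈ -0.035501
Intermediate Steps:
((11*(-32))*11 + 4905)/(1/(43195 + 11561) - 29098) = (-352*11 + 4905)/(1/54756 - 29098) = (-3872 + 4905)/(1/54756 - 29098) = 1033/(-1593290087/54756) = 1033*(-54756/1593290087) = -56562948/1593290087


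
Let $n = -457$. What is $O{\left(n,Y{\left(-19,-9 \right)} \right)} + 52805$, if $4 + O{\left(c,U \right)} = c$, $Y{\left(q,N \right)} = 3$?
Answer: $52344$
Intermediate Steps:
$O{\left(c,U \right)} = -4 + c$
$O{\left(n,Y{\left(-19,-9 \right)} \right)} + 52805 = \left(-4 - 457\right) + 52805 = -461 + 52805 = 52344$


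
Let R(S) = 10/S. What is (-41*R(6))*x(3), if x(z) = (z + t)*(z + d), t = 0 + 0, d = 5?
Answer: -1640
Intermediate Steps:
t = 0
x(z) = z*(5 + z) (x(z) = (z + 0)*(z + 5) = z*(5 + z))
(-41*R(6))*x(3) = (-410/6)*(3*(5 + 3)) = (-410/6)*(3*8) = -41*5/3*24 = -205/3*24 = -1640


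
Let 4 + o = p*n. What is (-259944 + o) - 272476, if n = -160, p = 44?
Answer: -539464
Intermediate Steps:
o = -7044 (o = -4 + 44*(-160) = -4 - 7040 = -7044)
(-259944 + o) - 272476 = (-259944 - 7044) - 272476 = -266988 - 272476 = -539464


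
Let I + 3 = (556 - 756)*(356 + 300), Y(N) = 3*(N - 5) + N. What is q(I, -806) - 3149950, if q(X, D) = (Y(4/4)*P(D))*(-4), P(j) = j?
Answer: -3185414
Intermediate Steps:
Y(N) = -15 + 4*N (Y(N) = 3*(-5 + N) + N = (-15 + 3*N) + N = -15 + 4*N)
I = -131203 (I = -3 + (556 - 756)*(356 + 300) = -3 - 200*656 = -3 - 131200 = -131203)
q(X, D) = 44*D (q(X, D) = ((-15 + 4*(4/4))*D)*(-4) = ((-15 + 4*(4*(¼)))*D)*(-4) = ((-15 + 4*1)*D)*(-4) = ((-15 + 4)*D)*(-4) = -11*D*(-4) = 44*D)
q(I, -806) - 3149950 = 44*(-806) - 3149950 = -35464 - 3149950 = -3185414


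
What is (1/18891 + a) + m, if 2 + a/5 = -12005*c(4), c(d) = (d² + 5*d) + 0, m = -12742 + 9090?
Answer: -40890740741/18891 ≈ -2.1646e+6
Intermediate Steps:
m = -3652
c(d) = d² + 5*d
a = -2160910 (a = -10 + 5*(-48020*(5 + 4)) = -10 + 5*(-48020*9) = -10 + 5*(-12005*36) = -10 + 5*(-432180) = -10 - 2160900 = -2160910)
(1/18891 + a) + m = (1/18891 - 2160910) - 3652 = -40821750809/18891 - 3652 = -40890740741/18891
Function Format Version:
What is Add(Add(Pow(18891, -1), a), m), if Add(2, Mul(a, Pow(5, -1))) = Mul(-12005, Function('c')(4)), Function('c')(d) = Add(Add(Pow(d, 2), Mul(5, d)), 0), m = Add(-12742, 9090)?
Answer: Rational(-40890740741, 18891) ≈ -2.1646e+6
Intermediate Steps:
m = -3652
Function('c')(d) = Add(Pow(d, 2), Mul(5, d))
a = -2160910 (a = Add(-10, Mul(5, Mul(-12005, Mul(4, Add(5, 4))))) = Add(-10, Mul(5, Mul(-12005, Mul(4, 9)))) = Add(-10, Mul(5, Mul(-12005, 36))) = Add(-10, Mul(5, -432180)) = Add(-10, -2160900) = -2160910)
Add(Add(Pow(18891, -1), a), m) = Add(Add(Pow(18891, -1), -2160910), -3652) = Add(Add(Rational(1, 18891), -2160910), -3652) = Add(Rational(-40821750809, 18891), -3652) = Rational(-40890740741, 18891)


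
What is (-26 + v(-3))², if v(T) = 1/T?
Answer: 6241/9 ≈ 693.44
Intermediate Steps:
(-26 + v(-3))² = (-26 + 1/(-3))² = (-26 - ⅓)² = (-79/3)² = 6241/9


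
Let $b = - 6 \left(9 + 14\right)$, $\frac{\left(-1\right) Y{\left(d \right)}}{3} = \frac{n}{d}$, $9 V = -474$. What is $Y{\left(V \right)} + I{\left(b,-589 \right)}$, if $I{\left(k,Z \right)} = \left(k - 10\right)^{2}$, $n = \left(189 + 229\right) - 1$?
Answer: $\frac{3464585}{158} \approx 21928.0$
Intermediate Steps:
$n = 417$ ($n = 418 - 1 = 417$)
$V = - \frac{158}{3}$ ($V = \frac{1}{9} \left(-474\right) = - \frac{158}{3} \approx -52.667$)
$Y{\left(d \right)} = - \frac{1251}{d}$ ($Y{\left(d \right)} = - 3 \frac{417}{d} = - \frac{1251}{d}$)
$b = -138$ ($b = \left(-6\right) 23 = -138$)
$I{\left(k,Z \right)} = \left(-10 + k\right)^{2}$
$Y{\left(V \right)} + I{\left(b,-589 \right)} = - \frac{1251}{- \frac{158}{3}} + \left(-10 - 138\right)^{2} = \left(-1251\right) \left(- \frac{3}{158}\right) + \left(-148\right)^{2} = \frac{3753}{158} + 21904 = \frac{3464585}{158}$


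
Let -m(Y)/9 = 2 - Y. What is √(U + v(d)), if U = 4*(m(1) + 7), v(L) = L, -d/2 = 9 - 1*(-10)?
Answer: I*√46 ≈ 6.7823*I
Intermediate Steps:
m(Y) = -18 + 9*Y (m(Y) = -9*(2 - Y) = -18 + 9*Y)
d = -38 (d = -2*(9 - 1*(-10)) = -2*(9 + 10) = -2*19 = -38)
U = -8 (U = 4*((-18 + 9*1) + 7) = 4*((-18 + 9) + 7) = 4*(-9 + 7) = 4*(-2) = -8)
√(U + v(d)) = √(-8 - 38) = √(-46) = I*√46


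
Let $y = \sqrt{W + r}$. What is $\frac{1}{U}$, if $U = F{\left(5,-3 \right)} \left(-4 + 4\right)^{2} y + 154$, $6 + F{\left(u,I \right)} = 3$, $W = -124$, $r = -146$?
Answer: $\frac{1}{154} \approx 0.0064935$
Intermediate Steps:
$y = 3 i \sqrt{30}$ ($y = \sqrt{-124 - 146} = \sqrt{-270} = 3 i \sqrt{30} \approx 16.432 i$)
$F{\left(u,I \right)} = -3$ ($F{\left(u,I \right)} = -6 + 3 = -3$)
$U = 154$ ($U = - 3 \left(-4 + 4\right)^{2} \cdot 3 i \sqrt{30} + 154 = - 3 \cdot 0^{2} \cdot 3 i \sqrt{30} + 154 = \left(-3\right) 0 \cdot 3 i \sqrt{30} + 154 = 0 \cdot 3 i \sqrt{30} + 154 = 0 + 154 = 154$)
$\frac{1}{U} = \frac{1}{154}$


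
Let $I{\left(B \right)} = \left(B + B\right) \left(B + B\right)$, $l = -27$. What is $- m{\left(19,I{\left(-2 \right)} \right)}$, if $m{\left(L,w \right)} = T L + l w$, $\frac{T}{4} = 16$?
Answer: $-784$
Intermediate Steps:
$T = 64$ ($T = 4 \cdot 16 = 64$)
$I{\left(B \right)} = 4 B^{2}$ ($I{\left(B \right)} = 2 B 2 B = 4 B^{2}$)
$m{\left(L,w \right)} = - 27 w + 64 L$ ($m{\left(L,w \right)} = 64 L - 27 w = - 27 w + 64 L$)
$- m{\left(19,I{\left(-2 \right)} \right)} = - (- 27 \cdot 4 \left(-2\right)^{2} + 64 \cdot 19) = - (- 27 \cdot 4 \cdot 4 + 1216) = - (\left(-27\right) 16 + 1216) = - (-432 + 1216) = \left(-1\right) 784 = -784$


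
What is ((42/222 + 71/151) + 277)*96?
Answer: 148923168/5587 ≈ 26655.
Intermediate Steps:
((42/222 + 71/151) + 277)*96 = ((42*(1/222) + 71*(1/151)) + 277)*96 = ((7/37 + 71/151) + 277)*96 = (3684/5587 + 277)*96 = (1551283/5587)*96 = 148923168/5587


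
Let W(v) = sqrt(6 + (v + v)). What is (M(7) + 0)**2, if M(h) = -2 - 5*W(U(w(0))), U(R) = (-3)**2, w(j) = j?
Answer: 604 + 40*sqrt(6) ≈ 701.98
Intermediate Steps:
U(R) = 9
W(v) = sqrt(6 + 2*v)
M(h) = -2 - 10*sqrt(6) (M(h) = -2 - 5*sqrt(6 + 2*9) = -2 - 5*sqrt(6 + 18) = -2 - 10*sqrt(6))
(M(7) + 0)**2 = ((-2 - 10*sqrt(6)) + 0)**2 = (-2 - 10*sqrt(6))**2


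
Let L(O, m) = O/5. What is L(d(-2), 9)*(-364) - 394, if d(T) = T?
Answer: -1242/5 ≈ -248.40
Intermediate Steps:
L(O, m) = O/5 (L(O, m) = O*(1/5) = O/5)
L(d(-2), 9)*(-364) - 394 = ((1/5)*(-2))*(-364) - 394 = -2/5*(-364) - 394 = 728/5 - 394 = -1242/5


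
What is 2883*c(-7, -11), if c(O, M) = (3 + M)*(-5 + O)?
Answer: 276768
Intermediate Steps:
c(O, M) = (-5 + O)*(3 + M)
2883*c(-7, -11) = 2883*(-15 - 5*(-11) + 3*(-7) - 11*(-7)) = 2883*(-15 + 55 - 21 + 77) = 2883*96 = 276768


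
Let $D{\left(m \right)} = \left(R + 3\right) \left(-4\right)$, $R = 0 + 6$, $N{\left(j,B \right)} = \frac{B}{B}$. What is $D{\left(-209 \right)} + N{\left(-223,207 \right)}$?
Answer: $-35$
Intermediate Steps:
$N{\left(j,B \right)} = 1$
$R = 6$
$D{\left(m \right)} = -36$ ($D{\left(m \right)} = \left(6 + 3\right) \left(-4\right) = 9 \left(-4\right) = -36$)
$D{\left(-209 \right)} + N{\left(-223,207 \right)} = -36 + 1 = -35$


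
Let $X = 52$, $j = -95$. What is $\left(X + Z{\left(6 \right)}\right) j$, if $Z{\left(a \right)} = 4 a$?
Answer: $-7220$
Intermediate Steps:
$\left(X + Z{\left(6 \right)}\right) j = \left(52 + 4 \cdot 6\right) \left(-95\right) = \left(52 + 24\right) \left(-95\right) = 76 \left(-95\right) = -7220$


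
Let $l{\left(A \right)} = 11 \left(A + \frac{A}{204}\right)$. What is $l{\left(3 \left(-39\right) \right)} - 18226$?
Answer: $- \frac{1327313}{68} \approx -19519.0$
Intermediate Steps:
$l{\left(A \right)} = \frac{2255 A}{204}$ ($l{\left(A \right)} = 11 \left(A + A \frac{1}{204}\right) = 11 \left(A + \frac{A}{204}\right) = 11 \frac{205 A}{204} = \frac{2255 A}{204}$)
$l{\left(3 \left(-39\right) \right)} - 18226 = \frac{2255 \cdot 3 \left(-39\right)}{204} - 18226 = \frac{2255}{204} \left(-117\right) - 18226 = - \frac{87945}{68} - 18226 = - \frac{1327313}{68}$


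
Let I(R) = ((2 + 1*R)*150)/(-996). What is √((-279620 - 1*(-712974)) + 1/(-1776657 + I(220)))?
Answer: √1047080358102236137194/49155102 ≈ 658.30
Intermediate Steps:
I(R) = -25/83 - 25*R/166 (I(R) = ((2 + R)*150)*(-1/996) = (300 + 150*R)*(-1/996) = -25/83 - 25*R/166)
√((-279620 - 1*(-712974)) + 1/(-1776657 + I(220))) = √((-279620 - 1*(-712974)) + 1/(-1776657 + (-25/83 - 25/166*220))) = √((-279620 + 712974) + 1/(-1776657 + (-25/83 - 2750/83))) = √(433354 + 1/(-1776657 - 2775/83)) = √(433354 + 1/(-147465306/83)) = √(433354 - 83/147465306) = √(63904680216241/147465306) = √1047080358102236137194/49155102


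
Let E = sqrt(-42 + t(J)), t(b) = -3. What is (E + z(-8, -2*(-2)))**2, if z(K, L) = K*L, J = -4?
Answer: 979 - 192*I*sqrt(5) ≈ 979.0 - 429.33*I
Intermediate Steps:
E = 3*I*sqrt(5) (E = sqrt(-42 - 3) = sqrt(-45) = 3*I*sqrt(5) ≈ 6.7082*I)
(E + z(-8, -2*(-2)))**2 = (3*I*sqrt(5) - (-16)*(-2))**2 = (3*I*sqrt(5) - 8*4)**2 = (3*I*sqrt(5) - 32)**2 = (-32 + 3*I*sqrt(5))**2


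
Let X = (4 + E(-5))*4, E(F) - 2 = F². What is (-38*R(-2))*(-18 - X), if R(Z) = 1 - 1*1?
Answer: 0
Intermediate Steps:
R(Z) = 0 (R(Z) = 1 - 1 = 0)
E(F) = 2 + F²
X = 124 (X = (4 + (2 + (-5)²))*4 = (4 + (2 + 25))*4 = (4 + 27)*4 = 31*4 = 124)
(-38*R(-2))*(-18 - X) = (-38*0)*(-18 - 1*124) = 0*(-18 - 124) = 0*(-142) = 0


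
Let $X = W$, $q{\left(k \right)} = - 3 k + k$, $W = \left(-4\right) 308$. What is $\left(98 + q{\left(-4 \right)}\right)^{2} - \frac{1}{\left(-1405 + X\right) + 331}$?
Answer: $\frac{25910217}{2306} \approx 11236.0$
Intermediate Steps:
$W = -1232$
$q{\left(k \right)} = - 2 k$
$X = -1232$
$\left(98 + q{\left(-4 \right)}\right)^{2} - \frac{1}{\left(-1405 + X\right) + 331} = \left(98 - -8\right)^{2} - \frac{1}{\left(-1405 - 1232\right) + 331} = \left(98 + 8\right)^{2} - \frac{1}{-2637 + 331} = 106^{2} - \frac{1}{-2306} = 11236 - - \frac{1}{2306} = 11236 + \frac{1}{2306} = \frac{25910217}{2306}$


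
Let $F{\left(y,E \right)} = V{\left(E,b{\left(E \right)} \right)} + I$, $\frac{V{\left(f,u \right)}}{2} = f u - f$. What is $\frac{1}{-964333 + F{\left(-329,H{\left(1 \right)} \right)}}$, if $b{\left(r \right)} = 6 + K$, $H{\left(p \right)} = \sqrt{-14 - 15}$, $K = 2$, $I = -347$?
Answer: $- \frac{241170}{232651877021} - \frac{7 i \sqrt{29}}{465303754042} \approx -1.0366 \cdot 10^{-6} - 8.1014 \cdot 10^{-11} i$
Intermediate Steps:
$H{\left(p \right)} = i \sqrt{29}$ ($H{\left(p \right)} = \sqrt{-29} = i \sqrt{29}$)
$b{\left(r \right)} = 8$ ($b{\left(r \right)} = 6 + 2 = 8$)
$V{\left(f,u \right)} = - 2 f + 2 f u$ ($V{\left(f,u \right)} = 2 \left(f u - f\right) = 2 \left(- f + f u\right) = - 2 f + 2 f u$)
$F{\left(y,E \right)} = -347 + 14 E$ ($F{\left(y,E \right)} = 2 E \left(-1 + 8\right) - 347 = 2 E 7 - 347 = 14 E - 347 = -347 + 14 E$)
$\frac{1}{-964333 + F{\left(-329,H{\left(1 \right)} \right)}} = \frac{1}{-964333 - \left(347 - 14 i \sqrt{29}\right)} = \frac{1}{-964680 + 14 i \sqrt{29}}$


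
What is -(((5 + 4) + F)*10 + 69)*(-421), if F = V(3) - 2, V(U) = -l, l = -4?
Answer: 75359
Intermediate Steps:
V(U) = 4 (V(U) = -1*(-4) = 4)
F = 2 (F = 4 - 2 = 2)
-(((5 + 4) + F)*10 + 69)*(-421) = -(((5 + 4) + 2)*10 + 69)*(-421) = -((9 + 2)*10 + 69)*(-421) = -(11*10 + 69)*(-421) = -(110 + 69)*(-421) = -179*(-421) = -1*(-75359) = 75359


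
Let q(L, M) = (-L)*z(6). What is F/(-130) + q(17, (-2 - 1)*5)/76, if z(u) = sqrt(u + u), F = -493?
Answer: 493/130 - 17*sqrt(3)/38 ≈ 3.0174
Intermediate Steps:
z(u) = sqrt(2)*sqrt(u) (z(u) = sqrt(2*u) = sqrt(2)*sqrt(u))
q(L, M) = -2*L*sqrt(3) (q(L, M) = (-L)*(sqrt(2)*sqrt(6)) = (-L)*(2*sqrt(3)) = -2*L*sqrt(3))
F/(-130) + q(17, (-2 - 1)*5)/76 = -493/(-130) - 2*17*sqrt(3)/76 = -493*(-1/130) - 34*sqrt(3)*(1/76) = 493/130 - 17*sqrt(3)/38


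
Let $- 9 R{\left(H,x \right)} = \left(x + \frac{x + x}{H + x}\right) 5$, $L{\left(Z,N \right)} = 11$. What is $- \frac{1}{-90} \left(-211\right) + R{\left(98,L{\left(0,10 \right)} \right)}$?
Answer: $- \frac{84049}{9810} \approx -8.5677$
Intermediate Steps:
$R{\left(H,x \right)} = - \frac{5 x}{9} - \frac{10 x}{9 \left(H + x\right)}$ ($R{\left(H,x \right)} = - \frac{\left(x + \frac{x + x}{H + x}\right) 5}{9} = - \frac{\left(x + \frac{2 x}{H + x}\right) 5}{9} = - \frac{5 x + \frac{10 x}{H + x}}{9} = - \frac{5 x}{9} - \frac{10 x}{9 \left(H + x\right)}$)
$- \frac{1}{-90} \left(-211\right) + R{\left(98,L{\left(0,10 \right)} \right)} = - \frac{1}{-90} \left(-211\right) - \frac{55 \left(2 + 98 + 11\right)}{9 \cdot 98 + 9 \cdot 11} = \left(-1\right) \left(- \frac{1}{90}\right) \left(-211\right) - 55 \frac{1}{882 + 99} \cdot 111 = \frac{1}{90} \left(-211\right) - 55 \cdot \frac{1}{981} \cdot 111 = - \frac{211}{90} - 55 \cdot \frac{1}{981} \cdot 111 = - \frac{211}{90} - \frac{2035}{327} = - \frac{84049}{9810}$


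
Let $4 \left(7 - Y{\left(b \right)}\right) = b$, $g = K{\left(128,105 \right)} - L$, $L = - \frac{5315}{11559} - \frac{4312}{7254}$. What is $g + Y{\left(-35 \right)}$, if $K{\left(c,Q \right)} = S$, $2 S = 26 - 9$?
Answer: $\frac{1414490219}{55899324} \approx 25.304$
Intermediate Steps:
$S = \frac{17}{2}$ ($S = \frac{26 - 9}{2} = \frac{1}{2} \cdot 17 = \frac{17}{2} \approx 8.5$)
$K{\left(c,Q \right)} = \frac{17}{2}$
$L = - \frac{14732903}{13974831}$ ($L = \left(-5315\right) \frac{1}{11559} - \frac{2156}{3627} = - \frac{5315}{11559} - \frac{2156}{3627} = - \frac{14732903}{13974831} \approx -1.0542$)
$g = \frac{267037933}{27949662}$ ($g = \frac{17}{2} - - \frac{14732903}{13974831} = \frac{17}{2} + \frac{14732903}{13974831} = \frac{267037933}{27949662} \approx 9.5542$)
$Y{\left(b \right)} = 7 - \frac{b}{4}$
$g + Y{\left(-35 \right)} = \frac{267037933}{27949662} + \left(7 - - \frac{35}{4}\right) = \frac{267037933}{27949662} + \left(7 + \frac{35}{4}\right) = \frac{267037933}{27949662} + \frac{63}{4} = \frac{1414490219}{55899324}$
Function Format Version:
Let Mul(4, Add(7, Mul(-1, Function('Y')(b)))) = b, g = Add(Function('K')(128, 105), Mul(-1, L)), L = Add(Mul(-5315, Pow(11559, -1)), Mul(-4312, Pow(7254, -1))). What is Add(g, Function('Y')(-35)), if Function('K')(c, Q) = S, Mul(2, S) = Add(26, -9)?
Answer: Rational(1414490219, 55899324) ≈ 25.304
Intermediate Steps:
S = Rational(17, 2) (S = Mul(Rational(1, 2), Add(26, -9)) = Mul(Rational(1, 2), 17) = Rational(17, 2) ≈ 8.5000)
Function('K')(c, Q) = Rational(17, 2)
L = Rational(-14732903, 13974831) (L = Add(Mul(-5315, Rational(1, 11559)), Mul(-4312, Rational(1, 7254))) = Add(Rational(-5315, 11559), Rational(-2156, 3627)) = Rational(-14732903, 13974831) ≈ -1.0542)
g = Rational(267037933, 27949662) (g = Add(Rational(17, 2), Mul(-1, Rational(-14732903, 13974831))) = Add(Rational(17, 2), Rational(14732903, 13974831)) = Rational(267037933, 27949662) ≈ 9.5542)
Function('Y')(b) = Add(7, Mul(Rational(-1, 4), b))
Add(g, Function('Y')(-35)) = Add(Rational(267037933, 27949662), Add(7, Mul(Rational(-1, 4), -35))) = Add(Rational(267037933, 27949662), Add(7, Rational(35, 4))) = Add(Rational(267037933, 27949662), Rational(63, 4)) = Rational(1414490219, 55899324)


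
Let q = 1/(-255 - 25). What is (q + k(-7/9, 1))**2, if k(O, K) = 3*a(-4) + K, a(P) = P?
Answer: 9492561/78400 ≈ 121.08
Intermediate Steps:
q = -1/280 (q = 1/(-280) = -1/280 ≈ -0.0035714)
k(O, K) = -12 + K (k(O, K) = 3*(-4) + K = -12 + K)
(q + k(-7/9, 1))**2 = (-1/280 + (-12 + 1))**2 = (-1/280 - 11)**2 = (-3081/280)**2 = 9492561/78400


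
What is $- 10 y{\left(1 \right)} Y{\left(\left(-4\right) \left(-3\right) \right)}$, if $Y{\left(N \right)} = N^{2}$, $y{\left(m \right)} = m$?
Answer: $-1440$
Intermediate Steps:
$- 10 y{\left(1 \right)} Y{\left(\left(-4\right) \left(-3\right) \right)} = \left(-10\right) 1 \left(\left(-4\right) \left(-3\right)\right)^{2} = - 10 \cdot 12^{2} = \left(-10\right) 144 = -1440$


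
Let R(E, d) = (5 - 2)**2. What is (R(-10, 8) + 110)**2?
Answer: 14161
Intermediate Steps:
R(E, d) = 9 (R(E, d) = 3**2 = 9)
(R(-10, 8) + 110)**2 = (9 + 110)**2 = 119**2 = 14161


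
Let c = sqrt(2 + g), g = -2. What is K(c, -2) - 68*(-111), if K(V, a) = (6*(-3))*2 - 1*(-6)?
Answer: 7518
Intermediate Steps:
c = 0 (c = sqrt(2 - 2) = sqrt(0) = 0)
K(V, a) = -30 (K(V, a) = -18*2 + 6 = -36 + 6 = -30)
K(c, -2) - 68*(-111) = -30 - 68*(-111) = -30 + 7548 = 7518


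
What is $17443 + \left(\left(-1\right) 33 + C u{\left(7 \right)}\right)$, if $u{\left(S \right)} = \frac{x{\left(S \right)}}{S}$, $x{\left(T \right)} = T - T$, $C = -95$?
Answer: $17410$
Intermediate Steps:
$x{\left(T \right)} = 0$
$u{\left(S \right)} = 0$ ($u{\left(S \right)} = \frac{0}{S} = 0$)
$17443 + \left(\left(-1\right) 33 + C u{\left(7 \right)}\right) = 17443 - 33 = 17410$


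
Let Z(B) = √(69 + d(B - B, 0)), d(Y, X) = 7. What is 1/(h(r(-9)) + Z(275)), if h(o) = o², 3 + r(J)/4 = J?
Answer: 576/1327085 - √19/2654170 ≈ 0.00043239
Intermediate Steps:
r(J) = -12 + 4*J
Z(B) = 2*√19 (Z(B) = √(69 + 7) = √76 = 2*√19)
1/(h(r(-9)) + Z(275)) = 1/((-12 + 4*(-9))² + 2*√19) = 1/((-12 - 36)² + 2*√19) = 1/((-48)² + 2*√19) = 1/(2304 + 2*√19)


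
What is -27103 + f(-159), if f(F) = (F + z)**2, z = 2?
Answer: -2454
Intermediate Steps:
f(F) = (2 + F)**2 (f(F) = (F + 2)**2 = (2 + F)**2)
-27103 + f(-159) = -27103 + (2 - 159)**2 = -27103 + (-157)**2 = -27103 + 24649 = -2454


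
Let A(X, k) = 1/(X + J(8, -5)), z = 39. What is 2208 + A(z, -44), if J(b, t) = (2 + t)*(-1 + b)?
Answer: 39745/18 ≈ 2208.1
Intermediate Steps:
J(b, t) = (-1 + b)*(2 + t)
A(X, k) = 1/(-21 + X) (A(X, k) = 1/(X + (-2 - 1*(-5) + 2*8 + 8*(-5))) = 1/(X + (-2 + 5 + 16 - 40)) = 1/(X - 21) = 1/(-21 + X))
2208 + A(z, -44) = 2208 + 1/(-21 + 39) = 2208 + 1/18 = 39745/18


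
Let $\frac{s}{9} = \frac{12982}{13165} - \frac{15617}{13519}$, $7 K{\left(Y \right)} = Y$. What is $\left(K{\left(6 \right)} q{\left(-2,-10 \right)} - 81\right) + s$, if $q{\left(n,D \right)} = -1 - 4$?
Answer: $- \frac{108148579356}{1245843445} \approx -86.807$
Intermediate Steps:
$K{\left(Y \right)} = \frac{Y}{7}$
$q{\left(n,D \right)} = -5$ ($q{\left(n,D \right)} = -1 - 4 = -5$)
$s = - \frac{270847323}{177977635}$ ($s = 9 \left(\frac{12982}{13165} - \frac{15617}{13519}\right) = 9 \left(- \frac{30094147}{177977635}\right) = - \frac{270847323}{177977635} \approx -1.5218$)
$\left(K{\left(6 \right)} q{\left(-2,-10 \right)} - 81\right) + s = \left(\frac{1}{7} \cdot 6 \left(-5\right) - 81\right) - \frac{270847323}{177977635} = \left(\frac{6}{7} \left(-5\right) - 81\right) - \frac{270847323}{177977635} = \left(- \frac{30}{7} - 81\right) - \frac{270847323}{177977635} = - \frac{597}{7} - \frac{270847323}{177977635} = - \frac{108148579356}{1245843445}$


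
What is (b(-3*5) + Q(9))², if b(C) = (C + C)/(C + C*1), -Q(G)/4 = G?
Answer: 1225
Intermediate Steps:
Q(G) = -4*G
b(C) = 1 (b(C) = (2*C)/(C + C) = (2*C)/((2*C)) = (2*C)*(1/(2*C)) = 1)
(b(-3*5) + Q(9))² = (1 - 4*9)² = (1 - 36)² = (-35)² = 1225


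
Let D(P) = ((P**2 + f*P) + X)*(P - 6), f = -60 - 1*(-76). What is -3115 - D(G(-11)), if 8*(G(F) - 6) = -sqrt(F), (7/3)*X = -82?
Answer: -49763/16 + 43315*I*sqrt(11)/3584 ≈ -3110.2 + 40.084*I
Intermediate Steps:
X = -246/7 (X = (3/7)*(-82) = -246/7 ≈ -35.143)
f = 16 (f = -60 + 76 = 16)
G(F) = 6 - sqrt(F)/8 (G(F) = 6 + (-sqrt(F))/8 = 6 - sqrt(F)/8)
D(P) = (-6 + P)*(-246/7 + P**2 + 16*P) (D(P) = ((P**2 + 16*P) - 246/7)*(P - 6) = (-246/7 + P**2 + 16*P)*(-6 + P) = (-6 + P)*(-246/7 + P**2 + 16*P))
-3115 - D(G(-11)) = -3115 - (1476/7 + (6 - I*sqrt(11)/8)**3 + 10*(6 - I*sqrt(11)/8)**2 - 918*(6 - I*sqrt(11)/8)/7) = -3115 - (1476/7 + (6 - I*sqrt(11)/8)**3 + 10*(6 - I*sqrt(11)/8)**2 + (-5508/7 + 459*I*sqrt(11)/28)) = -3115 - (-576 + (6 - I*sqrt(11)/8)**3 + 10*(6 - I*sqrt(11)/8)**2 + 459*I*sqrt(11)/28) = -3115 + (576 - (6 - I*sqrt(11)/8)**3 - 10*(6 - I*sqrt(11)/8)**2 - 459*I*sqrt(11)/28) = -2539 - (6 - I*sqrt(11)/8)**3 - 10*(6 - I*sqrt(11)/8)**2 - 459*I*sqrt(11)/28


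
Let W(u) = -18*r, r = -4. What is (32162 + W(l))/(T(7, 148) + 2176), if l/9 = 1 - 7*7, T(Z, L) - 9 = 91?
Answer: 16117/1138 ≈ 14.163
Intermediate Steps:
T(Z, L) = 100 (T(Z, L) = 9 + 91 = 100)
l = -432 (l = 9*(1 - 7*7) = 9*(1 - 49) = 9*(-48) = -432)
W(u) = 72 (W(u) = -18*(-4) = 72)
(32162 + W(l))/(T(7, 148) + 2176) = (32162 + 72)/(100 + 2176) = 32234/2276 = 32234*(1/2276) = 16117/1138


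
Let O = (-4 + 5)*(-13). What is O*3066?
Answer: -39858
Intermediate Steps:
O = -13 (O = 1*(-13) = -13)
O*3066 = -13*3066 = -39858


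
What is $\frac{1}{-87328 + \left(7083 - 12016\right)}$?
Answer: $- \frac{1}{92261} \approx -1.0839 \cdot 10^{-5}$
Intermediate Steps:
$\frac{1}{-87328 + \left(7083 - 12016\right)} = \frac{1}{-87328 - 4933} = \frac{1}{-92261} = - \frac{1}{92261}$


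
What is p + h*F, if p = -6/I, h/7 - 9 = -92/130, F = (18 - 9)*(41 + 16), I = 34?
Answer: 32904138/1105 ≈ 29778.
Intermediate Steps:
F = 513 (F = 9*57 = 513)
h = 3773/65 (h = 63 + 7*(-92/130) = 63 + 7*(-92*1/130) = 63 + 7*(-46/65) = 63 - 322/65 = 3773/65 ≈ 58.046)
p = -3/17 (p = -6/34 = -6*1/34 = -3/17 ≈ -0.17647)
p + h*F = -3/17 + (3773/65)*513 = -3/17 + 1935549/65 = 32904138/1105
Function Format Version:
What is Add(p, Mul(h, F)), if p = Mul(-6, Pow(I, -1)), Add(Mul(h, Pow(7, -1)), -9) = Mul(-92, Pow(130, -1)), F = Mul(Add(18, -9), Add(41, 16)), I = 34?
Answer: Rational(32904138, 1105) ≈ 29778.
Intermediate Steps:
F = 513 (F = Mul(9, 57) = 513)
h = Rational(3773, 65) (h = Add(63, Mul(7, Mul(-92, Pow(130, -1)))) = Add(63, Mul(7, Mul(-92, Rational(1, 130)))) = Add(63, Mul(7, Rational(-46, 65))) = Add(63, Rational(-322, 65)) = Rational(3773, 65) ≈ 58.046)
p = Rational(-3, 17) (p = Mul(-6, Pow(34, -1)) = Mul(-6, Rational(1, 34)) = Rational(-3, 17) ≈ -0.17647)
Add(p, Mul(h, F)) = Add(Rational(-3, 17), Mul(Rational(3773, 65), 513)) = Add(Rational(-3, 17), Rational(1935549, 65)) = Rational(32904138, 1105)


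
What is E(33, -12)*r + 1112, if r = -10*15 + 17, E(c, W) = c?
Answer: -3277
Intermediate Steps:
r = -133 (r = -150 + 17 = -133)
E(33, -12)*r + 1112 = 33*(-133) + 1112 = -4389 + 1112 = -3277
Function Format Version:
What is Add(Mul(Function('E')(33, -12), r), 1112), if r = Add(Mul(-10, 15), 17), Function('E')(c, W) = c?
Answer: -3277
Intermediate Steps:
r = -133 (r = Add(-150, 17) = -133)
Add(Mul(Function('E')(33, -12), r), 1112) = Add(Mul(33, -133), 1112) = Add(-4389, 1112) = -3277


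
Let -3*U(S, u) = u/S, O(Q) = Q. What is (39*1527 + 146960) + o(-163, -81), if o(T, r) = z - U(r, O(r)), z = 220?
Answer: 620200/3 ≈ 2.0673e+5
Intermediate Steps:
U(S, u) = -u/(3*S)
o(T, r) = 661/3 (o(T, r) = 220 - (-1)*r/(3*r) = 220 - 1*(-1/3) = 220 + 1/3 = 661/3)
(39*1527 + 146960) + o(-163, -81) = (39*1527 + 146960) + 661/3 = (59553 + 146960) + 661/3 = 206513 + 661/3 = 620200/3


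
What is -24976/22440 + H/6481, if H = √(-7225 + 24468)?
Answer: -3122/2805 + √17243/6481 ≈ -1.0928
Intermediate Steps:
H = √17243 ≈ 131.31
-24976/22440 + H/6481 = -24976/22440 + √17243/6481 = -24976*1/22440 + √17243*(1/6481) = -3122/2805 + √17243/6481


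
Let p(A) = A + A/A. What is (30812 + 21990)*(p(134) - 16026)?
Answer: -839076582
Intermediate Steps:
p(A) = 1 + A (p(A) = A + 1 = 1 + A)
(30812 + 21990)*(p(134) - 16026) = (30812 + 21990)*((1 + 134) - 16026) = 52802*(135 - 16026) = 52802*(-15891) = -839076582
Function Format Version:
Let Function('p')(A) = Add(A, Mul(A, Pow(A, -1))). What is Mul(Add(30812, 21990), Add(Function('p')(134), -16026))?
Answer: -839076582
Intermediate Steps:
Function('p')(A) = Add(1, A) (Function('p')(A) = Add(A, 1) = Add(1, A))
Mul(Add(30812, 21990), Add(Function('p')(134), -16026)) = Mul(Add(30812, 21990), Add(Add(1, 134), -16026)) = Mul(52802, Add(135, -16026)) = Mul(52802, -15891) = -839076582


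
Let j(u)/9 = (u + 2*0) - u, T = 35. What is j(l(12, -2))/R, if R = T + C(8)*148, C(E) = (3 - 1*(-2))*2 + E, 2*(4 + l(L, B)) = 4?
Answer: 0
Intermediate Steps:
l(L, B) = -2 (l(L, B) = -4 + (1/2)*4 = -4 + 2 = -2)
j(u) = 0 (j(u) = 9*((u + 2*0) - u) = 9*((u + 0) - u) = 9*(u - u) = 9*0 = 0)
C(E) = 10 + E (C(E) = (3 + 2)*2 + E = 5*2 + E = 10 + E)
R = 2699 (R = 35 + (10 + 8)*148 = 35 + 18*148 = 35 + 2664 = 2699)
j(l(12, -2))/R = 0/2699 = 0*(1/2699) = 0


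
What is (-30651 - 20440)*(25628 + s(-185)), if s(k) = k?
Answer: -1299908313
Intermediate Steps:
(-30651 - 20440)*(25628 + s(-185)) = (-30651 - 20440)*(25628 - 185) = -51091*25443 = -1299908313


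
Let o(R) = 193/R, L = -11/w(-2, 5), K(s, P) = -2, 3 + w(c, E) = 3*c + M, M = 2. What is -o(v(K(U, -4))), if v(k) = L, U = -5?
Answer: -1351/11 ≈ -122.82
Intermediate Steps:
w(c, E) = -1 + 3*c (w(c, E) = -3 + (3*c + 2) = -3 + (2 + 3*c) = -1 + 3*c)
L = 11/7 (L = -11/(-1 + 3*(-2)) = -11/(-1 - 6) = -11/(-7) = -11*(-1/7) = 11/7 ≈ 1.5714)
v(k) = 11/7
-o(v(K(U, -4))) = -193/11/7 = -193*7/11 = -1*1351/11 = -1351/11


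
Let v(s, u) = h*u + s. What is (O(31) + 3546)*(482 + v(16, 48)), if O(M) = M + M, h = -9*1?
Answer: 238128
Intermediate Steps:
h = -9
v(s, u) = s - 9*u (v(s, u) = -9*u + s = s - 9*u)
O(M) = 2*M
(O(31) + 3546)*(482 + v(16, 48)) = (2*31 + 3546)*(482 + (16 - 9*48)) = (62 + 3546)*(482 + (16 - 432)) = 3608*(482 - 416) = 3608*66 = 238128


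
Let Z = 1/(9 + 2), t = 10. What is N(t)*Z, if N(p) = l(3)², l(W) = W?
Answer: 9/11 ≈ 0.81818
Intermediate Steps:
N(p) = 9 (N(p) = 3² = 9)
Z = 1/11 ≈ 0.090909
N(t)*Z = 9*(1/11) = 9/11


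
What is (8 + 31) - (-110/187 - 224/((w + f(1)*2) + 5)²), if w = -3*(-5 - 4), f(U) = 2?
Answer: 54751/1377 ≈ 39.761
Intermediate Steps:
w = 27 (w = -3*(-9) = 27)
(8 + 31) - (-110/187 - 224/((w + f(1)*2) + 5)²) = (8 + 31) - (-110/187 - 224/((27 + 2*2) + 5)²) = 39 - (-110*1/187 - 224/((27 + 4) + 5)²) = 39 - (-10/17 - 224/(31 + 5)²) = 39 - (-10/17 - 224/(36²)) = 39 - (-10/17 - 224/1296) = 39 - (-10/17 - 224*1/1296) = 39 - (-10/17 - 14/81) = 39 - 1*(-1048/1377) = 39 + 1048/1377 = 54751/1377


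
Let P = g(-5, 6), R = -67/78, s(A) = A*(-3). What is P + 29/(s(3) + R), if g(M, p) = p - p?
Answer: -2262/769 ≈ -2.9415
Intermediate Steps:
s(A) = -3*A
R = -67/78 (R = -67*1/78 = -67/78 ≈ -0.85897)
g(M, p) = 0
P = 0
P + 29/(s(3) + R) = 0 + 29/(-3*3 - 67/78) = 0 + 29/(-9 - 67/78) = 0 + 29/(-769/78) = 0 + 29*(-78/769) = 0 - 2262/769 = -2262/769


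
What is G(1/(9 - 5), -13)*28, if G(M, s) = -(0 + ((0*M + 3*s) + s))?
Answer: 1456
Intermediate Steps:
G(M, s) = -4*s (G(M, s) = -(0 + ((0 + 3*s) + s)) = -(0 + (3*s + s)) = -(0 + 4*s) = -4*s)
G(1/(9 - 5), -13)*28 = -4*(-13)*28 = 52*28 = 1456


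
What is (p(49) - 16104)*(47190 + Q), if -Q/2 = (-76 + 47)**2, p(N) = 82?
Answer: -729129176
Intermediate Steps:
Q = -1682 (Q = -2*(-76 + 47)**2 = -2*(-29)**2 = -2*841 = -1682)
(p(49) - 16104)*(47190 + Q) = (82 - 16104)*(47190 - 1682) = -16022*45508 = -729129176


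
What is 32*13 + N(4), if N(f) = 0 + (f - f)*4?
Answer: 416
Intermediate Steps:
N(f) = 0 (N(f) = 0 + 0*4 = 0 + 0 = 0)
32*13 + N(4) = 32*13 + 0 = 416 + 0 = 416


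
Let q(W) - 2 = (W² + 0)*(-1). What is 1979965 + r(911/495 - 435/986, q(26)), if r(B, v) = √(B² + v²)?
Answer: 1979965 + √128673731851801/16830 ≈ 1.9806e+6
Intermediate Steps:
q(W) = 2 - W² (q(W) = 2 + (W² + 0)*(-1) = 2 + W²*(-1) = 2 - W²)
1979965 + r(911/495 - 435/986, q(26)) = 1979965 + √((911/495 - 435/986)² + (2 - 1*26²)²) = 1979965 + √((911*(1/495) - 435*1/986)² + (2 - 1*676)²) = 1979965 + √((911/495 - 15/34)² + (2 - 676)²) = 1979965 + √((23549/16830)² + (-674)²) = 1979965 + √(554555401/283248900 + 454276) = 1979965 + √(128673731851801/283248900) = 1979965 + √128673731851801/16830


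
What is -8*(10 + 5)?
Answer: -120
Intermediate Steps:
-8*(10 + 5) = -8*15 = -120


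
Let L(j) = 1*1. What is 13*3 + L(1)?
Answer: 40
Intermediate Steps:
L(j) = 1
13*3 + L(1) = 13*3 + 1 = 39 + 1 = 40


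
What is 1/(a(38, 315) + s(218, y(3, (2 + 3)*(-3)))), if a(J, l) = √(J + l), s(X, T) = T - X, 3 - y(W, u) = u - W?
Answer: -197/38456 - √353/38456 ≈ -0.0056113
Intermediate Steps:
y(W, u) = 3 + W - u (y(W, u) = 3 - (u - W) = 3 + (W - u) = 3 + W - u)
1/(a(38, 315) + s(218, y(3, (2 + 3)*(-3)))) = 1/(√(38 + 315) + ((3 + 3 - (2 + 3)*(-3)) - 1*218)) = 1/(√353 + ((3 + 3 - 5*(-3)) - 218)) = 1/(√353 + ((3 + 3 - 1*(-15)) - 218)) = 1/(√353 + ((3 + 3 + 15) - 218)) = 1/(√353 + (21 - 218)) = 1/(√353 - 197) = 1/(-197 + √353)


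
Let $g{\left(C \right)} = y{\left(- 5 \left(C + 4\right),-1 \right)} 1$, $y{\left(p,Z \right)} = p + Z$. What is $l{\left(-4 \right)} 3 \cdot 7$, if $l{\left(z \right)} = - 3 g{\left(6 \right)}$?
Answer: $3213$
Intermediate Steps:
$y{\left(p,Z \right)} = Z + p$
$g{\left(C \right)} = -21 - 5 C$ ($g{\left(C \right)} = \left(-1 - 5 \left(C + 4\right)\right) 1 = \left(-1 - 5 \left(4 + C\right)\right) 1 = \left(-1 - \left(20 + 5 C\right)\right) 1 = \left(-21 - 5 C\right) 1 = -21 - 5 C$)
$l{\left(z \right)} = 153$ ($l{\left(z \right)} = - 3 \left(-21 - 30\right) = \left(-3\right) \left(-51\right) = 153$)
$l{\left(-4 \right)} 3 \cdot 7 = 153 \cdot 3 \cdot 7 = 459 \cdot 7 = 3213$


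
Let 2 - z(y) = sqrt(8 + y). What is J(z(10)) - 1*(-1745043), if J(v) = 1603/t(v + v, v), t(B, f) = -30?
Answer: 52349687/30 ≈ 1.7450e+6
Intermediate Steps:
z(y) = 2 - sqrt(8 + y)
J(v) = -1603/30 (J(v) = 1603/(-30) = 1603*(-1/30) = -1603/30)
J(z(10)) - 1*(-1745043) = -1603/30 - 1*(-1745043) = -1603/30 + 1745043 = 52349687/30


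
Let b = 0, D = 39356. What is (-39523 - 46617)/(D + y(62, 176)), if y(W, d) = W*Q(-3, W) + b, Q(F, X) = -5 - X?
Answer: -43070/17601 ≈ -2.4470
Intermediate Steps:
y(W, d) = W*(-5 - W) (y(W, d) = W*(-5 - W) + 0 = W*(-5 - W))
(-39523 - 46617)/(D + y(62, 176)) = (-39523 - 46617)/(39356 - 1*62*(5 + 62)) = -86140/(39356 - 1*62*67) = -86140/(39356 - 4154) = -86140/35202 = -86140*1/35202 = -43070/17601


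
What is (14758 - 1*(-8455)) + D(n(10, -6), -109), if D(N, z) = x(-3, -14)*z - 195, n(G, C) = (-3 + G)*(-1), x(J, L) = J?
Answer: 23345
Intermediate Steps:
n(G, C) = 3 - G
D(N, z) = -195 - 3*z (D(N, z) = -3*z - 195 = -195 - 3*z)
(14758 - 1*(-8455)) + D(n(10, -6), -109) = (14758 - 1*(-8455)) + (-195 - 3*(-109)) = (14758 + 8455) + (-195 + 327) = 23213 + 132 = 23345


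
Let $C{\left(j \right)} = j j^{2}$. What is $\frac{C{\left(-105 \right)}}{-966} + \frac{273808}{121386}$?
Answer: $\frac{3351999209}{2791878} \approx 1200.6$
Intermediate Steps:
$C{\left(j \right)} = j^{3}$
$\frac{C{\left(-105 \right)}}{-966} + \frac{273808}{121386} = \frac{\left(-105\right)^{3}}{-966} + \frac{273808}{121386} = \left(-1157625\right) \left(- \frac{1}{966}\right) + 273808 \cdot \frac{1}{121386} = \frac{55125}{46} + \frac{136904}{60693} = \frac{3351999209}{2791878}$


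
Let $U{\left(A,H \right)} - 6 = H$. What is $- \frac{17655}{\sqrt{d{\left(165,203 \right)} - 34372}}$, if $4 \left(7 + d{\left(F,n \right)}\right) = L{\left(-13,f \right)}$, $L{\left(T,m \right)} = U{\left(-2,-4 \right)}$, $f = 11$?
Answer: $\frac{5885 i \sqrt{137514}}{22919} \approx 95.219 i$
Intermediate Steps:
$U{\left(A,H \right)} = 6 + H$
$L{\left(T,m \right)} = 2$ ($L{\left(T,m \right)} = 6 - 4 = 2$)
$d{\left(F,n \right)} = - \frac{13}{2}$ ($d{\left(F,n \right)} = -7 + \frac{1}{4} \cdot 2 = -7 + \frac{1}{2} = - \frac{13}{2}$)
$- \frac{17655}{\sqrt{d{\left(165,203 \right)} - 34372}} = - \frac{17655}{\sqrt{- \frac{13}{2} - 34372}} = - \frac{17655}{\sqrt{- \frac{68757}{2}}} = - \frac{17655}{\frac{1}{2} i \sqrt{137514}} = - 17655 \left(- \frac{i \sqrt{137514}}{68757}\right) = \frac{5885 i \sqrt{137514}}{22919}$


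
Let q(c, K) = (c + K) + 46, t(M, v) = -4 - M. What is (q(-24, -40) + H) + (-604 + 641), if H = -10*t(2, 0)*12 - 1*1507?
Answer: -768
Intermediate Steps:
q(c, K) = 46 + K + c (q(c, K) = (K + c) + 46 = 46 + K + c)
H = -787 (H = -10*(-4 - 1*2)*12 - 1*1507 = -10*(-4 - 2)*12 - 1507 = -10*(-6)*12 - 1507 = 60*12 - 1507 = 720 - 1507 = -787)
(q(-24, -40) + H) + (-604 + 641) = ((46 - 40 - 24) - 787) + (-604 + 641) = (-18 - 787) + 37 = -805 + 37 = -768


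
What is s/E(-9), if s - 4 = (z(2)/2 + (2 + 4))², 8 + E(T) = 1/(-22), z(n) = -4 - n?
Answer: -286/177 ≈ -1.6158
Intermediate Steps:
E(T) = -177/22 (E(T) = -8 + 1/(-22) = -8 - 1/22 = -177/22)
s = 13 (s = 4 + ((-4 - 1*2)/2 + (2 + 4))² = 4 + ((-4 - 2)*(½) + 6)² = 4 + (-6*½ + 6)² = 4 + (-3 + 6)² = 4 + 3² = 4 + 9 = 13)
s/E(-9) = 13/(-177/22) = 13*(-22/177) = -286/177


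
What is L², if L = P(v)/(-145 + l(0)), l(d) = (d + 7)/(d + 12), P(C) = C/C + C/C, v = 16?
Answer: 576/3003289 ≈ 0.00019179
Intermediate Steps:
P(C) = 2 (P(C) = 1 + 1 = 2)
l(d) = (7 + d)/(12 + d)
L = -24/1733 (L = 2/(-145 + (7 + 0)/(12 + 0)) = 2/(-145 + 7/12) = 2/(-1733/12) = 2*(-12/1733) = -24/1733 ≈ -0.013849)
L² = (-24/1733)² = 576/3003289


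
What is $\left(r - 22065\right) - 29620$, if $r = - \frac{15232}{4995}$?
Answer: $- \frac{258181807}{4995} \approx -51688.0$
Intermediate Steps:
$r = - \frac{15232}{4995}$ ($r = \left(-15232\right) \frac{1}{4995} = - \frac{15232}{4995} \approx -3.0494$)
$\left(r - 22065\right) - 29620 = \left(- \frac{15232}{4995} - 22065\right) - 29620 = - \frac{110229907}{4995} - 29620 = - \frac{258181807}{4995}$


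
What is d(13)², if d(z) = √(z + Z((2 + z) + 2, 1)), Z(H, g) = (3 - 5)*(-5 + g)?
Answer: 21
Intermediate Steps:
Z(H, g) = 10 - 2*g (Z(H, g) = -2*(-5 + g) = 10 - 2*g)
d(z) = √(8 + z) (d(z) = √(z + (10 - 2*1)) = √(z + (10 - 2)) = √(z + 8) = √(8 + z))
d(13)² = (√(8 + 13))² = (√21)² = 21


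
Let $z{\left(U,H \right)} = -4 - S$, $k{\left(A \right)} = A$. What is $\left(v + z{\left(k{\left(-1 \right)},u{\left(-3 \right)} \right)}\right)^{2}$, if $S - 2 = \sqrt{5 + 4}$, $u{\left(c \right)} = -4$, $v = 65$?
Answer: $3136$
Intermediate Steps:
$S = 5$ ($S = 2 + \sqrt{5 + 4} = 2 + \sqrt{9} = 2 + 3 = 5$)
$z{\left(U,H \right)} = -9$ ($z{\left(U,H \right)} = -4 - 5 = -9$)
$\left(v + z{\left(k{\left(-1 \right)},u{\left(-3 \right)} \right)}\right)^{2} = \left(65 - 9\right)^{2} = 56^{2} = 3136$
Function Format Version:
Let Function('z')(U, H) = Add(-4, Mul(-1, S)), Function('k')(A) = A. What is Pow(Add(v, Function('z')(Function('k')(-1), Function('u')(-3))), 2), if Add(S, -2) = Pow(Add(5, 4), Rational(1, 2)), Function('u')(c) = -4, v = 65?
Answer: 3136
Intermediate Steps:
S = 5 (S = Add(2, Pow(Add(5, 4), Rational(1, 2))) = Add(2, Pow(9, Rational(1, 2))) = Add(2, 3) = 5)
Function('z')(U, H) = -9 (Function('z')(U, H) = Add(-4, Mul(-1, 5)) = Add(-4, -5) = -9)
Pow(Add(v, Function('z')(Function('k')(-1), Function('u')(-3))), 2) = Pow(Add(65, -9), 2) = Pow(56, 2) = 3136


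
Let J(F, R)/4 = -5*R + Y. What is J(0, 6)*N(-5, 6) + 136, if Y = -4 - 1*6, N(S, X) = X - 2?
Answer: -504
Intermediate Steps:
N(S, X) = -2 + X
Y = -10 (Y = -4 - 6 = -10)
J(F, R) = -40 - 20*R (J(F, R) = 4*(-5*R - 10) = 4*(-10 - 5*R) = -40 - 20*R)
J(0, 6)*N(-5, 6) + 136 = (-40 - 20*6)*(-2 + 6) + 136 = (-40 - 120)*4 + 136 = -160*4 + 136 = -640 + 136 = -504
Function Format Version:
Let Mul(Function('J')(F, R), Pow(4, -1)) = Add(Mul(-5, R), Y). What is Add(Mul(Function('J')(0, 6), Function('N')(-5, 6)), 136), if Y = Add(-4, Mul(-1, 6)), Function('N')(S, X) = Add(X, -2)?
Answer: -504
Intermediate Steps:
Function('N')(S, X) = Add(-2, X)
Y = -10 (Y = Add(-4, -6) = -10)
Function('J')(F, R) = Add(-40, Mul(-20, R)) (Function('J')(F, R) = Mul(4, Add(Mul(-5, R), -10)) = Mul(4, Add(-10, Mul(-5, R))) = Add(-40, Mul(-20, R)))
Add(Mul(Function('J')(0, 6), Function('N')(-5, 6)), 136) = Add(Mul(Add(-40, Mul(-20, 6)), Add(-2, 6)), 136) = Add(Mul(Add(-40, -120), 4), 136) = Add(Mul(-160, 4), 136) = Add(-640, 136) = -504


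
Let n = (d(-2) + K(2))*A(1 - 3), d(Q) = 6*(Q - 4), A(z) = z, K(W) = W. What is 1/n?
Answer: 1/68 ≈ 0.014706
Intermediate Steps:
d(Q) = -24 + 6*Q (d(Q) = 6*(-4 + Q) = -24 + 6*Q)
n = 68 (n = ((-24 + 6*(-2)) + 2)*(1 - 3) = ((-24 - 12) + 2)*(-2) = (-36 + 2)*(-2) = -34*(-2) = 68)
1/n = 1/68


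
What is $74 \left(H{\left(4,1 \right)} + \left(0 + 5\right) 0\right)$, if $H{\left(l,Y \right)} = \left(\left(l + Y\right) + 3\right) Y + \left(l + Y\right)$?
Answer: $962$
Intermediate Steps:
$H{\left(l,Y \right)} = Y + l + Y \left(3 + Y + l\right)$ ($H{\left(l,Y \right)} = \left(\left(Y + l\right) + 3\right) Y + \left(Y + l\right) = \left(3 + Y + l\right) Y + \left(Y + l\right) = Y \left(3 + Y + l\right) + \left(Y + l\right) = Y + l + Y \left(3 + Y + l\right)$)
$74 \left(H{\left(4,1 \right)} + \left(0 + 5\right) 0\right) = 74 \left(\left(4 + 1^{2} + 4 \cdot 1 + 1 \cdot 4\right) + \left(0 + 5\right) 0\right) = 74 \left(\left(4 + 1 + 4 + 4\right) + 5 \cdot 0\right) = 74 \left(13 + 0\right) = 74 \cdot 13 = 962$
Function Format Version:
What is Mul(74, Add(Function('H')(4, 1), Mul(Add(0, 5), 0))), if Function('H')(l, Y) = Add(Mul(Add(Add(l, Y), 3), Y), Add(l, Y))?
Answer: 962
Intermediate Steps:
Function('H')(l, Y) = Add(Y, l, Mul(Y, Add(3, Y, l))) (Function('H')(l, Y) = Add(Mul(Add(Add(Y, l), 3), Y), Add(Y, l)) = Add(Mul(Add(3, Y, l), Y), Add(Y, l)) = Add(Mul(Y, Add(3, Y, l)), Add(Y, l)) = Add(Y, l, Mul(Y, Add(3, Y, l))))
Mul(74, Add(Function('H')(4, 1), Mul(Add(0, 5), 0))) = Mul(74, Add(Add(4, Pow(1, 2), Mul(4, 1), Mul(1, 4)), Mul(Add(0, 5), 0))) = Mul(74, Add(Add(4, 1, 4, 4), Mul(5, 0))) = Mul(74, Add(13, 0)) = Mul(74, 13) = 962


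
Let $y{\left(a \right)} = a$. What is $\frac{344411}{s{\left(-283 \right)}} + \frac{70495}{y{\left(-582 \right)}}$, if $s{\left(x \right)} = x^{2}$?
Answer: $- \frac{19241791}{164706} \approx -116.83$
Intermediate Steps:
$\frac{344411}{s{\left(-283 \right)}} + \frac{70495}{y{\left(-582 \right)}} = \frac{344411}{\left(-283\right)^{2}} + \frac{70495}{-582} = \frac{344411}{80089} + 70495 \left(- \frac{1}{582}\right) = 344411 \cdot \frac{1}{80089} - \frac{70495}{582} = \frac{1217}{283} - \frac{70495}{582} = - \frac{19241791}{164706}$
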